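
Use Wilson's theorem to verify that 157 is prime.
(156)! mod 157 = 156. Since this equals -1 mod 157, Wilson confirms 157 is prime.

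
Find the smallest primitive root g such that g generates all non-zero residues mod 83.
g = 2. Powers: [2, 4, 8, 16, 32, 64, 45, 7, 14, 28, ...] generates all 82 non-zero residues.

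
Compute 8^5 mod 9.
By repeated squaring mod 9: 8^{1}≡8, 8^{2}≡1, 8^{4}≡1. Then 8^{5} = 8^{4+1} ≡ 1 × 8 ≡ 8 mod 9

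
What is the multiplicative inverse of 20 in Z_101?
Since 101 is prime, by Fermat 20^(-1) ≡ 20^{99} ≡ 96 mod 101. Verify: 20 × 96 = 1920 ≡ 1 mod 101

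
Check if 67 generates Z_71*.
ord_71(67) divides 70. For each prime q|70: 67^{35}≡70, 67^{14}≡5, 67^{10}≡48, none ≡ 1. So 67 has order 70 and is a primitive root mod 71.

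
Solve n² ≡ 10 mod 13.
The square roots of 10 mod 13 are 7 and 6. Verify: 7² = 49 ≡ 10 mod 13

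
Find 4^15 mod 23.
By repeated squaring mod 23: 4^{1}≡4, 4^{2}≡16, 4^{4}≡3, 4^{8}≡9. Then 4^{15} = 4^{8+4+2+1} ≡ 9 × 3 × 16 × 4 ≡ 3 mod 23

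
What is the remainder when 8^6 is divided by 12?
By repeated squaring mod 12: 8^{1}≡8, 8^{2}≡4, 8^{4}≡4. Then 8^{6} = 8^{4+2} ≡ 4 × 4 ≡ 4 mod 12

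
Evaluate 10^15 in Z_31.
By repeated squaring (mod 31): 10^{1}≡10, 10^{2}≡7, 10^{4}≡18, 10^{8}≡14. Then 10^{15} = 10^{8+4+2+1} ≡ 14 × 18 × 7 × 10 ≡ 1 (mod 31)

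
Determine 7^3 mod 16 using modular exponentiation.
7^{3} = 343 ≡ 7 (mod 16)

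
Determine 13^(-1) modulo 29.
Since 29 is prime, by Fermat 13^(-1) ≡ 13^{27} ≡ 9 (mod 29). Verify: 13 × 9 = 117 ≡ 1 (mod 29)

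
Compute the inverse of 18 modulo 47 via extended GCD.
Extended GCD: 18(-13) + 47(5) = 1. So 18^(-1) ≡ -13 ≡ 34 (mod 47). Verify: 18 × 34 = 612 ≡ 1 (mod 47)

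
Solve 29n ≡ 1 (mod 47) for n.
Since 47 is prime, by Fermat 29^(-1) ≡ 29^{45} ≡ 13 (mod 47). Verify: 29 × 13 = 377 ≡ 1 (mod 47)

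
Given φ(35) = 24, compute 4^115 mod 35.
By Euler: 4^{24} ≡ 1 mod 35 since gcd(4, 35) = 1. 115 = 4×24 + 19. So 4^{115} ≡ 4^{19} ≡ 4 mod 35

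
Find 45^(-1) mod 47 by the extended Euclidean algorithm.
Extended GCD: 45(23) + 47(-22) = 1. So 45^(-1) ≡ 23 mod 47. Verify: 45 × 23 = 1035 ≡ 1 mod 47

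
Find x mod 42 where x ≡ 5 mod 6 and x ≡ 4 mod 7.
M = 6 × 7 = 42. M₁ = 7, y₁ ≡ 1 mod 6. M₂ = 6, y₂ ≡ 6 mod 7. x = 5×7×1 + 4×6×6 ≡ 11 mod 42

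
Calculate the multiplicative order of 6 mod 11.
Powers of 6 mod 11: 6^1≡6, 6^2≡3, 6^3≡7, 6^4≡9, 6^5≡10, 6^6≡5, 6^7≡8, 6^8≡4, 6^9≡2, 6^10≡1. Order = 10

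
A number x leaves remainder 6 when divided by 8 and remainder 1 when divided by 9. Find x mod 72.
M = 8 × 9 = 72. M₁ = 9, y₁ ≡ 1 mod 8. M₂ = 8, y₂ ≡ 8 mod 9. x = 6×9×1 + 1×8×8 ≡ 46 mod 72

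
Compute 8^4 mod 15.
8^{4} = 4096 ≡ 1 mod 15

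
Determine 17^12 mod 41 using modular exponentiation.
By repeated squaring (mod 41): 17^{1}≡17, 17^{2}≡2, 17^{4}≡4, 17^{8}≡16. Then 17^{12} = 17^{8+4} ≡ 16 × 4 ≡ 23 (mod 41)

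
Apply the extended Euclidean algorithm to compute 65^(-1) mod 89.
Extended GCD: 65(-26) + 89(19) = 1. So 65^(-1) ≡ -26 ≡ 63 mod 89. Verify: 65 × 63 = 4095 ≡ 1 mod 89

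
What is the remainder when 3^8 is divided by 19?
By repeated squaring mod 19: 3^{1}≡3, 3^{2}≡9, 3^{4}≡5, 3^{8}≡6. So 3^{8} ≡ 6 mod 19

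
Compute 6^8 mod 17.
By repeated squaring mod 17: 6^{1}≡6, 6^{2}≡2, 6^{4}≡4, 6^{8}≡16. So 6^{8} ≡ 16 mod 17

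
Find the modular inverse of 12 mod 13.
Since 13 is prime, by Fermat 12^(-1) ≡ 12^{11} ≡ 12 (mod 13). Verify: 12 × 12 = 144 ≡ 1 (mod 13)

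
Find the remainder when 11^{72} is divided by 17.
By Fermat: 11^{16} ≡ 1 (mod 17). 72 = 4×16 + 8. So 11^{72} ≡ 11^{8} ≡ 16 (mod 17)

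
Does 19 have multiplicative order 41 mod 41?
Powers of 19 mod 41: 19^1≡19, 19^2≡33, 19^3≡12, 19^4≡23, 19^5≡27, 19^6≡21, 19^7≡30, 19^8≡37, 19^9≡6, 19^10≡32, 19^11≡34, 19^12≡31, 19^13≡15, 19^14≡39, 19^15≡3, 19^16≡16, 19^17≡17, 19^18≡36, 19^19≡28, 19^20≡40, 19^21≡22, 19^22≡8, 19^23≡29, 19^24≡18, 19^25≡14, 19^26≡20, 19^27≡11, 19^28≡4, 19^29≡35, 19^30≡9, 19^31≡7, 19^32≡10, 19^33≡26, 19^34≡2, 19^35≡38, 19^36≡25, 19^37≡24, 19^38≡5, 19^39≡13, 19^40≡1. Already 19^40≡1, so the order is 40 < 41. No, the actual order is 40.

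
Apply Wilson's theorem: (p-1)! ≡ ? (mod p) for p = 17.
By Wilson's theorem, (16)! ≡ -1 ≡ 16 (mod 17)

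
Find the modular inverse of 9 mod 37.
Since 37 is prime, by Fermat 9^(-1) ≡ 9^{35} ≡ 33 (mod 37). Verify: 9 × 33 = 297 ≡ 1 (mod 37)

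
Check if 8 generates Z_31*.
8^{5} ≡ 1 (mod 31) and 5 < 30, so ord_31(8) = 5 ≠ 30 and 8 is not a primitive root.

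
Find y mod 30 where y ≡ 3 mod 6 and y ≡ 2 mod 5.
M = 6 × 5 = 30. M₁ = 5, y₁ ≡ 5 mod 6. M₂ = 6, y₂ ≡ 1 mod 5. y = 3×5×5 + 2×6×1 ≡ 27 mod 30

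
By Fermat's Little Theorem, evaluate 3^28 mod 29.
By Fermat's Little Theorem, 3^{28} ≡ 1 (mod 29) since 29 is prime and gcd(3, 29) = 1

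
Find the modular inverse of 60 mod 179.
Since 179 is prime, by Fermat 60^(-1) ≡ 60^{177} ≡ 3 mod 179. Verify: 60 × 3 = 180 ≡ 1 mod 179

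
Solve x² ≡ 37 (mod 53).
The square roots of 37 mod 53 are 14 and 39. Verify: 14² = 196 ≡ 37 (mod 53)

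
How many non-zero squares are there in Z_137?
Exactly half the non-zero residues mod a prime are QRs: (137-1)/2 = 68.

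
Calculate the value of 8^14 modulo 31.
By repeated squaring (mod 31): 8^{1}≡8, 8^{2}≡2, 8^{4}≡4, 8^{8}≡16. Then 8^{14} = 8^{8+4+2} ≡ 16 × 4 × 2 ≡ 4 (mod 31)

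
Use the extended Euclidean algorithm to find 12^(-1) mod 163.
Extended GCD: 12(68) + 163(-5) = 1. So 12^(-1) ≡ 68 (mod 163). Verify: 12 × 68 = 816 ≡ 1 (mod 163)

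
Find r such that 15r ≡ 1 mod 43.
Since 43 is prime, by Fermat 15^(-1) ≡ 15^{41} ≡ 23 mod 43. Verify: 15 × 23 = 345 ≡ 1 mod 43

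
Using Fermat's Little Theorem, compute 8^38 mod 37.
By Fermat: 8^{36} ≡ 1 (mod 37). So 8^{38} = 8^{36} · 8^{2} ≡ 8^{2} ≡ 27 (mod 37)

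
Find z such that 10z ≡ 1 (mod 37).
Since 37 is prime, by Fermat 10^(-1) ≡ 10^{35} ≡ 26 (mod 37). Verify: 10 × 26 = 260 ≡ 1 (mod 37)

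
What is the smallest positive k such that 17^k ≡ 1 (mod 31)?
Powers of 17 mod 31: 17^1≡17, 17^2≡10, 17^3≡15, 17^4≡7, 17^5≡26, 17^6≡8, 17^7≡12, 17^8≡18, 17^9≡27, 17^10≡25, 17^11≡22, 17^12≡2, 17^13≡3, 17^14≡20, 17^15≡30, 17^16≡14, 17^17≡21, 17^18≡16, 17^19≡24, 17^20≡5, 17^21≡23, 17^22≡19, 17^23≡13, 17^24≡4, 17^25≡6, 17^26≡9, 17^27≡29, 17^28≡28, 17^29≡11, 17^30≡1. ord_31(17) = 30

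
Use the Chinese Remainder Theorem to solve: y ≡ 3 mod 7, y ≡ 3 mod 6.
M = 7 × 6 = 42. M₁ = 6, y₁ ≡ 6 mod 7. M₂ = 7, y₂ ≡ 1 mod 6. y = 3×6×6 + 3×7×1 ≡ 3 mod 42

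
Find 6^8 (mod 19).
By repeated squaring (mod 19): 6^{1}≡6, 6^{2}≡17, 6^{4}≡4, 6^{8}≡16. So 6^{8} ≡ 16 (mod 19)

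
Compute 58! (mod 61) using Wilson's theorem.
(60)! = (58)! × (59) × (60) ≡ -1 (mod 61). So (58)! ≡ -1 × [(60)(59)]^(-1) ≡ 30 (mod 61)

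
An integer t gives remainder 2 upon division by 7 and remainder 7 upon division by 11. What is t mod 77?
M = 7 × 11 = 77. M₁ = 11, y₁ ≡ 2 mod 7. M₂ = 7, y₂ ≡ 8 mod 11. t = 2×11×2 + 7×7×8 ≡ 51 mod 77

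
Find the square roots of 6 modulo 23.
The square roots of 6 mod 23 are 12 and 11. Verify: 12² = 144 ≡ 6 (mod 23)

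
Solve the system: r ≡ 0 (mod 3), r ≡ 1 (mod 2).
M = 3 × 2 = 6. M₁ = 2, y₁ ≡ 2 (mod 3). M₂ = 3, y₂ ≡ 1 (mod 2). r = 0×2×2 + 1×3×1 ≡ 3 (mod 6)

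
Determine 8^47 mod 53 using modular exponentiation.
By repeated squaring mod 53: 8^{1}≡8, 8^{2}≡11, 8^{4}≡15, 8^{8}≡13, 8^{16}≡10, 8^{32}≡47. Then 8^{47} = 8^{32+8+4+2+1} ≡ 47 × 13 × 15 × 11 × 8 ≡ 19 mod 53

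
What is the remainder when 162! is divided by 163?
By Wilson's theorem, (162)! ≡ -1 ≡ 162 (mod 163)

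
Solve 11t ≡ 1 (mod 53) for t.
Since 53 is prime, by Fermat 11^(-1) ≡ 11^{51} ≡ 29 (mod 53). Verify: 11 × 29 = 319 ≡ 1 (mod 53)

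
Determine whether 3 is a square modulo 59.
By Euler's criterion: 3^{29} ≡ 1 mod 59. Since this equals 1, 3 is a QR.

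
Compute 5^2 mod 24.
5^{2} = 25 ≡ 1 (mod 24)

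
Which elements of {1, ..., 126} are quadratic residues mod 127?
Quadratic residues modulo 127: {1, 2, 4, 8, 9, 11, 13, 15, 16, 17, 18, 19, 21, 22, 25, 26, 30, 31, 32, 34, 35, 36, 37, 38, 41, 42, 44, 47, 49, 50, 52, 60, 61, 62, 64, 68, 69, 70, 71, 72, 73, 74, 76, 79, 81, 82, 84, 87, 88, 94, 98, 99, 100, 103, 104, 107, 113, 115, 117, 120, 121, 122, 124}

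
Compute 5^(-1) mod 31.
Since 31 is prime, by Fermat 5^(-1) ≡ 5^{29} ≡ 25 mod 31. Verify: 5 × 25 = 125 ≡ 1 mod 31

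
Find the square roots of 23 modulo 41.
The square roots of 23 mod 41 are 33 and 8. Verify: 33² = 1089 ≡ 23 mod 41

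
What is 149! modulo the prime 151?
(150)! = (149)! × (150) ≡ -1 (mod 151). So (149)! ≡ -1 × (150)^(-1) ≡ (-1)×(-1) = 1 (mod 151)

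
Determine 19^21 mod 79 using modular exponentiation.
By repeated squaring (mod 79): 19^{1}≡19, 19^{2}≡45, 19^{4}≡50, 19^{8}≡51, 19^{16}≡73. Then 19^{21} = 19^{16+4+1} ≡ 73 × 50 × 19 ≡ 67 (mod 79)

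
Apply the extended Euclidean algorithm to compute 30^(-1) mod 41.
Extended GCD: 30(-15) + 41(11) = 1. So 30^(-1) ≡ -15 ≡ 26 mod 41. Verify: 30 × 26 = 780 ≡ 1 mod 41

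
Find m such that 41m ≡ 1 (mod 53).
Since 53 is prime, by Fermat 41^(-1) ≡ 41^{51} ≡ 22 (mod 53). Verify: 41 × 22 = 902 ≡ 1 (mod 53)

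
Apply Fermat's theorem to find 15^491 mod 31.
By Fermat: 15^{30} ≡ 1 mod 31. 491 ≡ 11 mod 30. So 15^{491} ≡ 15^{11} ≡ 15 mod 31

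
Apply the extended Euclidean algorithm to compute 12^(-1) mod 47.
Extended GCD: 12(4) + 47(-1) = 1. So 12^(-1) ≡ 4 mod 47. Verify: 12 × 4 = 48 ≡ 1 mod 47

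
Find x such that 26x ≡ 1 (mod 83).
Since 83 is prime, by Fermat 26^(-1) ≡ 26^{81} ≡ 16 (mod 83). Verify: 26 × 16 = 416 ≡ 1 (mod 83)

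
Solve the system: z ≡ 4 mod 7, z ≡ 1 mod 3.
M = 7 × 3 = 21. M₁ = 3, y₁ ≡ 5 mod 7. M₂ = 7, y₂ ≡ 1 mod 3. z = 4×3×5 + 1×7×1 ≡ 4 mod 21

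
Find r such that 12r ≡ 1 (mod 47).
Since 47 is prime, by Fermat 12^(-1) ≡ 12^{45} ≡ 4 (mod 47). Verify: 12 × 4 = 48 ≡ 1 (mod 47)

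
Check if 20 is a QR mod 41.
By Euler's criterion: 20^{20} ≡ 1 (mod 41). Since this equals 1, 20 is a QR.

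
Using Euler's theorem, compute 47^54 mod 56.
By Euler: 47^{24} ≡ 1 (mod 56) since gcd(47, 56) = 1. 54 = 2×24 + 6. So 47^{54} ≡ 47^{6} ≡ 1 (mod 56)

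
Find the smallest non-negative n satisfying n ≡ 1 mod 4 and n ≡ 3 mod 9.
M = 4 × 9 = 36. M₁ = 9, y₁ ≡ 1 mod 4. M₂ = 4, y₂ ≡ 7 mod 9. n = 1×9×1 + 3×4×7 ≡ 21 mod 36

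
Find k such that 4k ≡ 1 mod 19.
Since 19 is prime, by Fermat 4^(-1) ≡ 4^{17} ≡ 5 mod 19. Verify: 4 × 5 = 20 ≡ 1 mod 19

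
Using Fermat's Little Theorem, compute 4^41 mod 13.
By Fermat: 4^{12} ≡ 1 mod 13. 41 = 3×12 + 5. So 4^{41} ≡ 4^{5} ≡ 10 mod 13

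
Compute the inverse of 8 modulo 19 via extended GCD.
Extended GCD: 8(-7) + 19(3) = 1. So 8^(-1) ≡ -7 ≡ 12 (mod 19). Verify: 8 × 12 = 96 ≡ 1 (mod 19)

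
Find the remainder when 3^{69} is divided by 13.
By Fermat: 3^{12} ≡ 1 mod 13. 69 = 5×12 + 9. So 3^{69} ≡ 3^{9} ≡ 1 mod 13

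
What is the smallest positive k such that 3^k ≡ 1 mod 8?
Powers of 3 mod 8: 3^1≡3, 3^2≡1. ord_8(3) = 2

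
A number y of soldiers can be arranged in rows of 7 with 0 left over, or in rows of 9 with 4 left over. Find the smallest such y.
M = 7 × 9 = 63. M₁ = 9, y₁ ≡ 4 mod 7. M₂ = 7, y₂ ≡ 4 mod 9. y = 0×9×4 + 4×7×4 ≡ 49 mod 63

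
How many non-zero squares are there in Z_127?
For prime 127, there are (p-1)/2 = (127-1)/2 = 63 quadratic residues (excluding 0).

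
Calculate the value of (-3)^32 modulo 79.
By repeated squaring (mod 79): (-3)^{1}≡76, (-3)^{2}≡9, (-3)^{4}≡2, (-3)^{8}≡4, (-3)^{16}≡16, (-3)^{32}≡19. So (-3)^{32} ≡ 19 (mod 79)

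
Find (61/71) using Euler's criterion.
(61/71) = 61^{35} mod 71 = -1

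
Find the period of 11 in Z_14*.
Powers of 11 mod 14: 11^1≡11, 11^2≡9, 11^3≡1. So the order of 11 is 3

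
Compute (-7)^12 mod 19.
By repeated squaring (mod 19): (-7)^{1}≡12, (-7)^{2}≡11, (-7)^{4}≡7, (-7)^{8}≡11. Then (-7)^{12} = (-7)^{8+4} ≡ 11 × 7 ≡ 1 (mod 19)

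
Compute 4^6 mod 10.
By repeated squaring mod 10: 4^{1}≡4, 4^{2}≡6, 4^{4}≡6. Then 4^{6} = 4^{4+2} ≡ 6 × 6 ≡ 6 mod 10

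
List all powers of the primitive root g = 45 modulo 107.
45^1, 45^2, ..., 45^{106} mod 107: [45, 99, 68, 64, 98, 23, 72, 30, 66, 81, 7, 101, 51, 48, 20, 44, 54, 76, 103, 34, 32, 49, 65, 36, 15, 33, 94, 57, 104, 79, 24, 10, 22, 27, 38, 105, 17, 16, 78, 86, 18, 61, 70, 47, 82, 52, 93, 12, 5, 11, 67, 19, 106, 62, 8, 39, 43, 9, 84, 35, 77, 41, 26, 100, 6, 56, 59, 87, 63, 53, 31, 4, 73, 75, 58, 42, 71, 92, 74, 13, 50, 3, 28, 83, 97, 85, 80, 69, 2, 90, 91, 29, 21, 89, 46, 37, 60, 25, 55, 14, 95, 102, 96, 40, 88, 1]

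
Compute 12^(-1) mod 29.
Since 29 is prime, by Fermat 12^(-1) ≡ 12^{27} ≡ 17 mod 29. Verify: 12 × 17 = 204 ≡ 1 mod 29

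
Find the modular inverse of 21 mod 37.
Since 37 is prime, by Fermat 21^(-1) ≡ 21^{35} ≡ 30 mod 37. Verify: 21 × 30 = 630 ≡ 1 mod 37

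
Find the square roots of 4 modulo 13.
The square roots of 4 mod 13 are 11 and 2. Verify: 11² = 121 ≡ 4 (mod 13)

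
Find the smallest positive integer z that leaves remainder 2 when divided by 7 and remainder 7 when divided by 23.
M = 7 × 23 = 161. M₁ = 23, y₁ ≡ 4 (mod 7). M₂ = 7, y₂ ≡ 10 (mod 23). z = 2×23×4 + 7×7×10 ≡ 30 (mod 161)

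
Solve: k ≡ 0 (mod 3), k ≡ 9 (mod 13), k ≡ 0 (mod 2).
M = 3 × 13 × 2 = 78. M₁ = 26, y₁ ≡ 2 (mod 3). M₂ = 6, y₂ ≡ 11 (mod 13). M₃ = 39, y₃ ≡ 1 (mod 2). k = 0×26×2 + 9×6×11 + 0×39×1 ≡ 48 (mod 78)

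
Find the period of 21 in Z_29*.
Powers of 21 mod 29: 21^1≡21, 21^2≡6, 21^3≡10, 21^4≡7, 21^5≡2, 21^6≡13, 21^7≡12, 21^8≡20, 21^9≡14, 21^10≡4, 21^11≡26, 21^12≡24, 21^13≡11, 21^14≡28, 21^15≡8, 21^16≡23, 21^17≡19, 21^18≡22, 21^19≡27, 21^20≡16, 21^21≡17, 21^22≡9, 21^23≡15, 21^24≡25, 21^25≡3, 21^26≡5, 21^27≡18, 21^28≡1. So the order of 21 is 28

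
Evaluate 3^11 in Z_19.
By repeated squaring mod 19: 3^{1}≡3, 3^{2}≡9, 3^{4}≡5, 3^{8}≡6. Then 3^{11} = 3^{8+2+1} ≡ 6 × 9 × 3 ≡ 10 mod 19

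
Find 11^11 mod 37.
By repeated squaring mod 37: 11^{1}≡11, 11^{2}≡10, 11^{4}≡26, 11^{8}≡10. Then 11^{11} = 11^{8+2+1} ≡ 10 × 10 × 11 ≡ 27 mod 37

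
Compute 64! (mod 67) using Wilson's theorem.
(66)! = (64)! × (65) × (66) ≡ -1 (mod 67). So (64)! ≡ -1 × [(66)(65)]^(-1) ≡ 33 (mod 67)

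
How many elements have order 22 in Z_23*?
There are φ(23-1) = φ(22) = 10 primitive roots modulo 23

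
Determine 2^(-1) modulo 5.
Since 5 is prime, by Fermat 2^(-1) ≡ 2^{3} ≡ 3 (mod 5). Verify: 2 × 3 = 6 ≡ 1 (mod 5)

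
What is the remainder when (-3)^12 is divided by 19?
By repeated squaring (mod 19): (-3)^{1}≡16, (-3)^{2}≡9, (-3)^{4}≡5, (-3)^{8}≡6. Then (-3)^{12} = (-3)^{8+4} ≡ 6 × 5 ≡ 11 (mod 19)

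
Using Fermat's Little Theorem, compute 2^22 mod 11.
By Fermat: 2^{10} ≡ 1 mod 11. 22 = 2×10 + 2. So 2^{22} ≡ 2^{2} ≡ 4 mod 11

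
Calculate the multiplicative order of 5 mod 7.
Powers of 5 mod 7: 5^1≡5, 5^2≡4, 5^3≡6, 5^4≡2, 5^5≡3, 5^6≡1. ord_7(5) = 6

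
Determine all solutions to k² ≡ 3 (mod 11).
The square roots of 3 mod 11 are 5 and 6. Verify: 5² = 25 ≡ 3 (mod 11)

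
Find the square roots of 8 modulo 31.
The square roots of 8 mod 31 are 16 and 15. Verify: 16² = 256 ≡ 8 mod 31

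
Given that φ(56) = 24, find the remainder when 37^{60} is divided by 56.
By Euler: 37^{24} ≡ 1 mod 56 since gcd(37, 56) = 1. 60 = 2×24 + 12. So 37^{60} ≡ 37^{12} ≡ 1 mod 56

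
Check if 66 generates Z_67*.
66^{2} ≡ 1 (mod 67) and 2 < 66, so ord_67(66) = 2 ≠ 66 and 66 is not a primitive root.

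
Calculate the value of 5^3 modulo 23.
5^{3} = 125 ≡ 10 (mod 23)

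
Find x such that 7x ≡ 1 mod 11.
Since 11 is prime, by Fermat 7^(-1) ≡ 7^{9} ≡ 8 mod 11. Verify: 7 × 8 = 56 ≡ 1 mod 11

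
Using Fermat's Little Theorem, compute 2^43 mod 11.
By Fermat: 2^{10} ≡ 1 mod 11. 43 = 4×10 + 3. So 2^{43} ≡ 2^{3} ≡ 8 mod 11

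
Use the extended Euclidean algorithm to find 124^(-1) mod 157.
Extended GCD: 124(19) + 157(-15) = 1. So 124^(-1) ≡ 19 (mod 157). Verify: 124 × 19 = 2356 ≡ 1 (mod 157)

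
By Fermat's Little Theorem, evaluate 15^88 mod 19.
By Fermat: 15^{18} ≡ 1 (mod 19). 88 = 4×18 + 16. So 15^{88} ≡ 15^{16} ≡ 6 (mod 19)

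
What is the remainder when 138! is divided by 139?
By Wilson's theorem, (138)! ≡ -1 ≡ 138 (mod 139)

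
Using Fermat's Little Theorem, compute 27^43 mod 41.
By Fermat: 27^{40} ≡ 1 (mod 41). So 27^{43} = 27^{40} · 27^{3} ≡ 27^{3} ≡ 3 (mod 41)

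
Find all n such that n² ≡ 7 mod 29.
The square roots of 7 mod 29 are 23 and 6. Verify: 23² = 529 ≡ 7 mod 29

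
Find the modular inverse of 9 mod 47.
Since 47 is prime, by Fermat 9^(-1) ≡ 9^{45} ≡ 21 mod 47. Verify: 9 × 21 = 189 ≡ 1 mod 47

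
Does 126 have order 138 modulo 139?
ord_139(126) divides 138. For each prime q|138: 126^{69}≡138, 126^{46}≡96, 126^{6}≡34, none ≡ 1. So 126 has order 138 and is a primitive root mod 139.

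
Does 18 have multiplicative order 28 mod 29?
Powers of 18 mod 29: 18^1≡18, 18^2≡5, 18^3≡3, 18^4≡25, 18^5≡15, 18^6≡9, 18^7≡17, 18^8≡16, 18^9≡27, 18^10≡22, 18^11≡19, 18^12≡23, 18^13≡8, 18^14≡28, 18^15≡11, 18^16≡24, 18^17≡26, 18^18≡4, 18^19≡14, 18^20≡20, 18^21≡12, 18^22≡13, 18^23≡2, 18^24≡7, 18^25≡10, 18^26≡6, 18^27≡21, 18^28≡1. First k with 18^k≡1 is k=28. Yes, ord_29(18) = 28.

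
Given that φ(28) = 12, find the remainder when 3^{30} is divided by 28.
By Euler: 3^{12} ≡ 1 mod 28 since gcd(3, 28) = 1. 30 = 2×12 + 6. So 3^{30} ≡ 3^{6} ≡ 1 mod 28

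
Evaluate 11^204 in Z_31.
Using Fermat: 11^{30} ≡ 1 (mod 31). 204 ≡ 24 (mod 30). So 11^{204} ≡ 11^{24} ≡ 8 (mod 31)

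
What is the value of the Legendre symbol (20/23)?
(20/23) = 20^{11} mod 23 = -1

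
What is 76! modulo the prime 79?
(78)! = (76)! × (77) × (78) ≡ -1 (mod 79). So (76)! ≡ -1 × [(78)(77)]^(-1) ≡ 39 (mod 79)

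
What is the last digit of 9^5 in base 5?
Using Fermat: 9^{4} ≡ 1 (mod 5). 5 ≡ 1 (mod 4). So 9^{5} ≡ 9^{1} ≡ 4 (mod 5)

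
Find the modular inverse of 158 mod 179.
Since 179 is prime, by Fermat 158^(-1) ≡ 158^{177} ≡ 17 (mod 179). Verify: 158 × 17 = 2686 ≡ 1 (mod 179)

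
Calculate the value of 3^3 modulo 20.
3^{3} = 27 ≡ 7 mod 20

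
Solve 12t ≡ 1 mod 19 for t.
Since 19 is prime, by Fermat 12^(-1) ≡ 12^{17} ≡ 8 mod 19. Verify: 12 × 8 = 96 ≡ 1 mod 19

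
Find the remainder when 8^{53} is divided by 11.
By Fermat: 8^{10} ≡ 1 (mod 11). 53 = 5×10 + 3. So 8^{53} ≡ 8^{3} ≡ 6 (mod 11)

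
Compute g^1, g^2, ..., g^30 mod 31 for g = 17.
17^1, 17^2, ..., 17^{30} mod 31: [17, 10, 15, 7, 26, 8, 12, 18, 27, 25, 22, 2, 3, 20, 30, 14, 21, 16, 24, 5, 23, 19, 13, 4, 6, 9, 29, 28, 11, 1]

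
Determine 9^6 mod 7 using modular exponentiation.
Using Fermat: 9^{6} ≡ 1 (mod 7). 6 ≡ 0 (mod 6). So 9^{6} ≡ 9^{0} ≡ 1 (mod 7)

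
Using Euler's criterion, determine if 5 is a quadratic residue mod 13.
By Euler's criterion: 5^{6} ≡ 12 (mod 13). Since this equals -1 (≡ 12), 5 is not a QR.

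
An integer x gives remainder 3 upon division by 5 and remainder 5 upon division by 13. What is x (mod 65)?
M = 5 × 13 = 65. M₁ = 13, y₁ ≡ 2 (mod 5). M₂ = 5, y₂ ≡ 8 (mod 13). x = 3×13×2 + 5×5×8 ≡ 18 (mod 65)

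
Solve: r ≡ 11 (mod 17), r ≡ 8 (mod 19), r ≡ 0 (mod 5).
M = 17 × 19 × 5 = 1615. M₁ = 95, y₁ ≡ 12 (mod 17). M₂ = 85, y₂ ≡ 17 (mod 19). M₃ = 323, y₃ ≡ 2 (mod 5). r = 11×95×12 + 8×85×17 + 0×323×2 ≡ 1490 (mod 1615)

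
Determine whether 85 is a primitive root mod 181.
ord_181(85) divides 180. For each prime q|180: 85^{90}≡180, 85^{60}≡48, 85^{36}≡59, none ≡ 1. So 85 has order 180 and is a primitive root mod 181.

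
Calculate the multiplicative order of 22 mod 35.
Powers of 22 mod 35: 22^1≡22, 22^2≡29, 22^3≡8, 22^4≡1. So the order of 22 is 4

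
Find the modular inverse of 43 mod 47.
Since 47 is prime, by Fermat 43^(-1) ≡ 43^{45} ≡ 35 mod 47. Verify: 43 × 35 = 1505 ≡ 1 mod 47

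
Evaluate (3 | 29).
(3/29) = 3^{14} mod 29 = -1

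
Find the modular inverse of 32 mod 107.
Since 107 is prime, by Fermat 32^(-1) ≡ 32^{105} ≡ 97 (mod 107). Verify: 32 × 97 = 3104 ≡ 1 (mod 107)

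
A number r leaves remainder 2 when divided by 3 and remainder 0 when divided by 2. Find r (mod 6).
M = 3 × 2 = 6. M₁ = 2, y₁ ≡ 2 (mod 3). M₂ = 3, y₂ ≡ 1 (mod 2). r = 2×2×2 + 0×3×1 ≡ 2 (mod 6)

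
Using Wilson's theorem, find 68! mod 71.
(70)! = (68)! × (69) × (70) ≡ -1 (mod 71). So (68)! ≡ -1 × [(70)(69)]^(-1) ≡ 35 (mod 71)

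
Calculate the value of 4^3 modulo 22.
4^{3} = 64 ≡ 20 mod 22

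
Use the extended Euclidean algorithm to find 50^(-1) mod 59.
Extended GCD: 50(13) + 59(-11) = 1. So 50^(-1) ≡ 13 mod 59. Verify: 50 × 13 = 650 ≡ 1 mod 59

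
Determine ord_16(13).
Powers of 13 mod 16: 13^1≡13, 13^2≡9, 13^3≡5, 13^4≡1. So the order of 13 is 4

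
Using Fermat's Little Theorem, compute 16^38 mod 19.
By Fermat: 16^{18} ≡ 1 mod 19. 38 = 2×18 + 2. So 16^{38} ≡ 16^{2} ≡ 9 mod 19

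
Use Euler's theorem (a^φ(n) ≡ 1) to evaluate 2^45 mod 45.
By Euler: 2^{24} ≡ 1 mod 45 since gcd(2, 45) = 1. 45 = 1×24 + 21. So 2^{45} ≡ 2^{21} ≡ 17 mod 45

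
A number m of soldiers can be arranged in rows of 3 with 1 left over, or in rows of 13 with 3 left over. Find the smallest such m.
M = 3 × 13 = 39. M₁ = 13, y₁ ≡ 1 mod 3. M₂ = 3, y₂ ≡ 9 mod 13. m = 1×13×1 + 3×3×9 ≡ 16 mod 39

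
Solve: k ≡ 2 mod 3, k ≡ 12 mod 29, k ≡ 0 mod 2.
M = 3 × 29 × 2 = 174. M₁ = 58, y₁ ≡ 1 mod 3. M₂ = 6, y₂ ≡ 5 mod 29. M₃ = 87, y₃ ≡ 1 mod 2. k = 2×58×1 + 12×6×5 + 0×87×1 ≡ 128 mod 174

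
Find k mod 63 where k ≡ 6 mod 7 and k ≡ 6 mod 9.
M = 7 × 9 = 63. M₁ = 9, y₁ ≡ 4 mod 7. M₂ = 7, y₂ ≡ 4 mod 9. k = 6×9×4 + 6×7×4 ≡ 6 mod 63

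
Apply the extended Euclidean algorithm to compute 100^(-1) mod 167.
Extended GCD: 100(-5) + 167(3) = 1. So 100^(-1) ≡ -5 ≡ 162 (mod 167). Verify: 100 × 162 = 16200 ≡ 1 (mod 167)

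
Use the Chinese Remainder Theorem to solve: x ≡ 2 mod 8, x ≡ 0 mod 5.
M = 8 × 5 = 40. M₁ = 5, y₁ ≡ 5 mod 8. M₂ = 8, y₂ ≡ 2 mod 5. x = 2×5×5 + 0×8×2 ≡ 10 mod 40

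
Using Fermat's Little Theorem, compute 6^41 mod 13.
By Fermat: 6^{12} ≡ 1 (mod 13). 41 = 3×12 + 5. So 6^{41} ≡ 6^{5} ≡ 2 (mod 13)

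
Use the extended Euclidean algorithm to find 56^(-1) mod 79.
Extended GCD: 56(24) + 79(-17) = 1. So 56^(-1) ≡ 24 mod 79. Verify: 56 × 24 = 1344 ≡ 1 mod 79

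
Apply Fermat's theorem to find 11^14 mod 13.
By Fermat: 11^{12} ≡ 1 mod 13. So 11^{14} = 11^{12} · 11^{2} ≡ 11^{2} ≡ 4 mod 13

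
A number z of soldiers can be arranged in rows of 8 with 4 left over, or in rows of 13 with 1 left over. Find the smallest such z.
M = 8 × 13 = 104. M₁ = 13, y₁ ≡ 5 mod 8. M₂ = 8, y₂ ≡ 5 mod 13. z = 4×13×5 + 1×8×5 ≡ 92 mod 104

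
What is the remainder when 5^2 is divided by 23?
5^{2} = 25 ≡ 2 (mod 23)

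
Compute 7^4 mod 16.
7^{4} = 2401 ≡ 1 mod 16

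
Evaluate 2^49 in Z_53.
By repeated squaring mod 53: 2^{1}≡2, 2^{2}≡4, 2^{4}≡16, 2^{8}≡44, 2^{16}≡28, 2^{32}≡42. Then 2^{49} = 2^{32+16+1} ≡ 42 × 28 × 2 ≡ 20 mod 53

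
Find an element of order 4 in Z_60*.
7 has order 4 mod 60 since 7^{4} ≡ 1 mod 60 and no smaller power works.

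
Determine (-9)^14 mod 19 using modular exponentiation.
By repeated squaring (mod 19): (-9)^{1}≡10, (-9)^{2}≡5, (-9)^{4}≡6, (-9)^{8}≡17. Then (-9)^{14} = (-9)^{8+4+2} ≡ 17 × 6 × 5 ≡ 16 (mod 19)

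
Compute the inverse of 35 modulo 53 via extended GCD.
Extended GCD: 35(-3) + 53(2) = 1. So 35^(-1) ≡ -3 ≡ 50 (mod 53). Verify: 35 × 50 = 1750 ≡ 1 (mod 53)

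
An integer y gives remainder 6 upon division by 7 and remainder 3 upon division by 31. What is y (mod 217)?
M = 7 × 31 = 217. M₁ = 31, y₁ ≡ 5 (mod 7). M₂ = 7, y₂ ≡ 9 (mod 31). y = 6×31×5 + 3×7×9 ≡ 34 (mod 217)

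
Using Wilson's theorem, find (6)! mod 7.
By Wilson's theorem, (6)! ≡ -1 ≡ 6 (mod 7)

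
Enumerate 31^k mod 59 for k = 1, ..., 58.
31^1, 31^2, ..., 31^{58} mod 59: [31, 17, 55, 53, 50, 16, 24, 36, 54, 22, 33, 20, 30, 45, 38, 57, 56, 25, 8, 12, 18, 27, 11, 46, 10, 15, 52, 19, 58, 28, 42, 4, 6, 9, 43, 35, 23, 5, 37, 26, 39, 29, 14, 21, 2, 3, 34, 51, 47, 41, 32, 48, 13, 49, 44, 7, 40, 1]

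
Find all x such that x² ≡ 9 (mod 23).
The square roots of 9 mod 23 are 3 and 20. Verify: 3² = 9 ≡ 9 (mod 23)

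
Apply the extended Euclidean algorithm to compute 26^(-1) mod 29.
Extended GCD: 26(-10) + 29(9) = 1. So 26^(-1) ≡ -10 ≡ 19 mod 29. Verify: 26 × 19 = 494 ≡ 1 mod 29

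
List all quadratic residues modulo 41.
QRs mod 41: {1, 2, 4, 5, 8, 9, 10, 16, 18, 20, 21, 23, 25, 31, 32, 33, 36, 37, 39, 40}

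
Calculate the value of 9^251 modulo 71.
Using Fermat: 9^{70} ≡ 1 mod 71. 251 ≡ 41 mod 70. So 9^{251} ≡ 9^{41} ≡ 6 mod 71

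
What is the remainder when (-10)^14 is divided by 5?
By repeated squaring mod 5: (-10)^{1}≡0, (-10)^{2}≡0, (-10)^{4}≡0, (-10)^{8}≡0. Then (-10)^{14} = (-10)^{8+4+2} ≡ 0 × 0 × 0 ≡ 0 mod 5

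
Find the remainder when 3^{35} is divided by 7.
By Fermat: 3^{6} ≡ 1 (mod 7). 35 = 5×6 + 5. So 3^{35} ≡ 3^{5} ≡ 5 (mod 7)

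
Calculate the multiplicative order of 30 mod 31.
Powers of 30 mod 31: 30^1≡30, 30^2≡1. Order = 2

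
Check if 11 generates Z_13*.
ord_13(11) divides 12. For each prime q|12: 11^{6}≡12, 11^{4}≡3, none ≡ 1. So 11 has order 12 and is a primitive root mod 13.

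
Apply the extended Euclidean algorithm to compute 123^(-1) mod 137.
Extended GCD: 123(-49) + 137(44) = 1. So 123^(-1) ≡ -49 ≡ 88 (mod 137). Verify: 123 × 88 = 10824 ≡ 1 (mod 137)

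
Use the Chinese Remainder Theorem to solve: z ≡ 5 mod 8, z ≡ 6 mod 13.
M = 8 × 13 = 104. M₁ = 13, y₁ ≡ 5 mod 8. M₂ = 8, y₂ ≡ 5 mod 13. z = 5×13×5 + 6×8×5 ≡ 45 mod 104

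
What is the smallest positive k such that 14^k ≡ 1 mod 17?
Powers of 14 mod 17: 14^1≡14, 14^2≡9, 14^3≡7, 14^4≡13, 14^5≡12, 14^6≡15, 14^7≡6, 14^8≡16, 14^9≡3, 14^10≡8, 14^11≡10, 14^12≡4, 14^13≡5, 14^14≡2, 14^15≡11, 14^16≡1. ord_17(14) = 16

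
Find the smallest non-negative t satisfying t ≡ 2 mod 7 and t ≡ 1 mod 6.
M = 7 × 6 = 42. M₁ = 6, y₁ ≡ 6 mod 7. M₂ = 7, y₂ ≡ 1 mod 6. t = 2×6×6 + 1×7×1 ≡ 37 mod 42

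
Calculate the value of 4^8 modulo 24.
By repeated squaring mod 24: 4^{1}≡4, 4^{2}≡16, 4^{4}≡16, 4^{8}≡16. So 4^{8} ≡ 16 mod 24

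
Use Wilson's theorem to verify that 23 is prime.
(22)! mod 23 = 22. Since this equals -1 mod 23, Wilson confirms 23 is prime.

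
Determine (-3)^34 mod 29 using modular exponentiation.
Using Fermat: (-3)^{28} ≡ 1 (mod 29). 34 ≡ 6 (mod 28). So (-3)^{34} ≡ (-3)^{6} ≡ 4 (mod 29)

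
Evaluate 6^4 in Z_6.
6^{4} = 1296 ≡ 0 (mod 6)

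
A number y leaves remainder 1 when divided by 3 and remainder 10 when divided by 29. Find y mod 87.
M = 3 × 29 = 87. M₁ = 29, y₁ ≡ 2 mod 3. M₂ = 3, y₂ ≡ 10 mod 29. y = 1×29×2 + 10×3×10 ≡ 10 mod 87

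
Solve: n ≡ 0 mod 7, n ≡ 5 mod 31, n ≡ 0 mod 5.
M = 7 × 31 × 5 = 1085. M₁ = 155, y₁ ≡ 1 mod 7. M₂ = 35, y₂ ≡ 8 mod 31. M₃ = 217, y₃ ≡ 3 mod 5. n = 0×155×1 + 5×35×8 + 0×217×3 ≡ 315 mod 1085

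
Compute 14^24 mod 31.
By repeated squaring (mod 31): 14^{1}≡14, 14^{2}≡10, 14^{4}≡7, 14^{8}≡18, 14^{16}≡14. Then 14^{24} = 14^{16+8} ≡ 14 × 18 ≡ 4 (mod 31)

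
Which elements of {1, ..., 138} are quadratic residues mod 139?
QRs mod 139: {1, 4, 5, 6, 7, 9, 11, 13, 16, 20, 24, 25, 28, 29, 30, 31, 34, 35, 36, 37, 38, 41, 42, 44, 45, 46, 47, 49, 51, 52, 54, 55, 57, 63, 64, 65, 66, 67, 69, 71, 77, 78, 79, 80, 81, 83, 86, 89, 91, 96, 99, 100, 106, 107, 112, 113, 116, 117, 118, 120, 121, 122, 124, 125, 127, 129, 131, 136, 137}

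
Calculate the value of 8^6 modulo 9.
By repeated squaring mod 9: 8^{1}≡8, 8^{2}≡1, 8^{4}≡1. Then 8^{6} = 8^{4+2} ≡ 1 × 1 ≡ 1 mod 9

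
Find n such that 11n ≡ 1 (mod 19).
Since 19 is prime, by Fermat 11^(-1) ≡ 11^{17} ≡ 7 (mod 19). Verify: 11 × 7 = 77 ≡ 1 (mod 19)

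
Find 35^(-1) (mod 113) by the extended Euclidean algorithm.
Extended GCD: 35(42) + 113(-13) = 1. So 35^(-1) ≡ 42 (mod 113). Verify: 35 × 42 = 1470 ≡ 1 (mod 113)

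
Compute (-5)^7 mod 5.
By repeated squaring mod 5: (-5)^{1}≡0, (-5)^{2}≡0, (-5)^{4}≡0. Then (-5)^{7} = (-5)^{4+2+1} ≡ 0 × 0 × 0 ≡ 0 mod 5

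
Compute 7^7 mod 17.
By repeated squaring mod 17: 7^{1}≡7, 7^{2}≡15, 7^{4}≡4. Then 7^{7} = 7^{4+2+1} ≡ 4 × 15 × 7 ≡ 12 mod 17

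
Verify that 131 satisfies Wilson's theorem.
(130)! mod 131 = 130. Since this equals -1 (mod 131), Wilson confirms 131 is prime.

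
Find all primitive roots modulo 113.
There are φ(112) = 48 primitive roots mod 113: {3, 5, 6, 10, 12, 17, 19, 20, 21, 23, 24, 27, 29, 33, 34, 37, 38, 39, 43, 45, 46, 47, 54, 55, 58, 59, 66, 67, 68, 70, 74, 75, 76, 79, 80, 84, 86, 89, 90, 92, 93, 94, 96, 101, 103, 107, 108, 110}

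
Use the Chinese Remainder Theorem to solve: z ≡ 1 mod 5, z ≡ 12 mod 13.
M = 5 × 13 = 65. M₁ = 13, y₁ ≡ 2 mod 5. M₂ = 5, y₂ ≡ 8 mod 13. z = 1×13×2 + 12×5×8 ≡ 51 mod 65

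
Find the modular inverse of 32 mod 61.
Since 61 is prime, by Fermat 32^(-1) ≡ 32^{59} ≡ 21 mod 61. Verify: 32 × 21 = 672 ≡ 1 mod 61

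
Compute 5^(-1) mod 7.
Since 7 is prime, by Fermat 5^(-1) ≡ 5^{5} ≡ 3 mod 7. Verify: 5 × 3 = 15 ≡ 1 mod 7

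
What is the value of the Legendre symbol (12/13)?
(12/13) = 12^{6} mod 13 = 1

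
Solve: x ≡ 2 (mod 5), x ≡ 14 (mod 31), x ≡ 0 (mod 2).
M = 5 × 31 × 2 = 310. M₁ = 62, y₁ ≡ 3 (mod 5). M₂ = 10, y₂ ≡ 28 (mod 31). M₃ = 155, y₃ ≡ 1 (mod 2). x = 2×62×3 + 14×10×28 + 0×155×1 ≡ 262 (mod 310)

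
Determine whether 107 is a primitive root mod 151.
107^{50} ≡ 1 (mod 151) and 50 < 150, so ord_151(107) = 50 ≠ 150 and 107 is not a primitive root.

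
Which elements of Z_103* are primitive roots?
There are φ(102) = 32 primitive roots mod 103: {5, 6, 11, 12, 20, 21, 35, 40, 43, 44, 45, 48, 51, 53, 54, 62, 65, 67, 70, 71, 74, 75, 77, 78, 84, 85, 86, 87, 88, 96, 99, 101}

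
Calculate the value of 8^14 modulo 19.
By repeated squaring (mod 19): 8^{1}≡8, 8^{2}≡7, 8^{4}≡11, 8^{8}≡7. Then 8^{14} = 8^{8+4+2} ≡ 7 × 11 × 7 ≡ 7 (mod 19)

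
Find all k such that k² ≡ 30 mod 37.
The square roots of 30 mod 37 are 17 and 20. Verify: 17² = 289 ≡ 30 mod 37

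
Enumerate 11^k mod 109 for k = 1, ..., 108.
11^1, 11^2, ..., 11^{108} mod 109: [11, 12, 23, 35, 58, 93, 42, 26, 68, 94, 53, 38, 91, 20, 2, 22, 24, 46, 70, 7, 77, 84, 52, 27, 79, 106, 76, 73, 40, 4, 44, 48, 92, 31, 14, 45, 59, 104, 54, 49, 103, 43, 37, 80, 8, 88, 96, 75, 62, 28, 90, 9, 99, 108, 98, 97, 86, 74, 51, 16, 67, 83, 41, 15, 56, 71, 18, 89, 107, 87, 85, 63, 39, 102, 32, 25, 57, 82, 30, 3, 33, 36, 69, 105, 65, 61, 17, 78, 95, 64, 50, 5, 55, 60, 6, 66, 72, 29, 101, 21, 13, 34, 47, 81, 19, 100, 10, 1]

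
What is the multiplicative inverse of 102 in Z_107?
Since 107 is prime, by Fermat 102^(-1) ≡ 102^{105} ≡ 64 (mod 107). Verify: 102 × 64 = 6528 ≡ 1 (mod 107)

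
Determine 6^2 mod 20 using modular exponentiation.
6^{2} = 36 ≡ 16 mod 20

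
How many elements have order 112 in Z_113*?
A prime p has φ(p-1) primitive roots; here φ(112) = 48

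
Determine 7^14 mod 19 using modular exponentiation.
By repeated squaring mod 19: 7^{1}≡7, 7^{2}≡11, 7^{4}≡7, 7^{8}≡11. Then 7^{14} = 7^{8+4+2} ≡ 11 × 7 × 11 ≡ 11 mod 19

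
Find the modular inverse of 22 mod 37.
Since 37 is prime, by Fermat 22^(-1) ≡ 22^{35} ≡ 32 mod 37. Verify: 22 × 32 = 704 ≡ 1 mod 37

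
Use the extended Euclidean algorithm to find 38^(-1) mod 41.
Extended GCD: 38(-14) + 41(13) = 1. So 38^(-1) ≡ -14 ≡ 27 (mod 41). Verify: 38 × 27 = 1026 ≡ 1 (mod 41)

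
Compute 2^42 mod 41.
Using Fermat: 2^{40} ≡ 1 mod 41. 42 ≡ 2 mod 40. So 2^{42} ≡ 2^{2} ≡ 4 mod 41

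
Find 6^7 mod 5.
Using Fermat: 6^{4} ≡ 1 mod 5. 7 ≡ 3 mod 4. So 6^{7} ≡ 6^{3} ≡ 1 mod 5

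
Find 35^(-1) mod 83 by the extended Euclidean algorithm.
Extended GCD: 35(19) + 83(-8) = 1. So 35^(-1) ≡ 19 mod 83. Verify: 35 × 19 = 665 ≡ 1 mod 83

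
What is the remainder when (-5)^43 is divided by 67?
By repeated squaring mod 67: (-5)^{1}≡62, (-5)^{2}≡25, (-5)^{4}≡22, (-5)^{8}≡15, (-5)^{16}≡24, (-5)^{32}≡40. Then (-5)^{43} = (-5)^{32+8+2+1} ≡ 40 × 15 × 25 × 62 ≡ 40 mod 67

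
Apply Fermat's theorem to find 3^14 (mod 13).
By Fermat: 3^{12} ≡ 1 (mod 13). So 3^{14} = 3^{12} · 3^{2} ≡ 3^{2} ≡ 9 (mod 13)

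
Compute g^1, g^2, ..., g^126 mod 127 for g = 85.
85^1, 85^2, ..., 85^{126} mod 127: [85, 113, 80, 69, 23, 50, 59, 62, 63, 21, 7, 87, 29, 52, 102, 34, 96, 32, 53, 60, 20, 49, 101, 76, 110, 79, 111, 37, 97, 117, 39, 13, 89, 72, 24, 8, 45, 15, 5, 44, 57, 19, 91, 115, 123, 41, 56, 61, 105, 35, 54, 18, 6, 2, 43, 99, 33, 11, 46, 100, 118, 124, 126, 42, 14, 47, 58, 104, 77, 68, 65, 64, 106, 120, 40, 98, 75, 25, 93, 31, 95, 74, 67, 107, 78, 26, 51, 17, 48, 16, 90, 30, 10, 88, 114, 38, 55, 103, 119, 82, 112, 122, 83, 70, 108, 36, 12, 4, 86, 71, 66, 22, 92, 73, 109, 121, 125, 84, 28, 94, 116, 81, 27, 9, 3, 1]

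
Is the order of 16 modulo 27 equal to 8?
Powers of 16 mod 27: 16^1≡16, 16^2≡13, 16^3≡19, 16^4≡7, 16^5≡4, 16^6≡10, 16^7≡25, 16^8≡22, 16^9≡1. 16^8≡22≢1, so ord ≠ 8. No, the actual order is 9.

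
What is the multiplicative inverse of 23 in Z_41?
Since 41 is prime, by Fermat 23^(-1) ≡ 23^{39} ≡ 25 (mod 41). Verify: 23 × 25 = 575 ≡ 1 (mod 41)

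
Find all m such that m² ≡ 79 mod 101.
The square roots of 79 mod 101 are 68 and 33. Verify: 68² = 4624 ≡ 79 mod 101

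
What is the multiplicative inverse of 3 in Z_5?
Since 5 is prime, by Fermat 3^(-1) ≡ 3^{3} ≡ 2 mod 5. Verify: 3 × 2 = 6 ≡ 1 mod 5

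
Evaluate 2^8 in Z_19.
By repeated squaring (mod 19): 2^{1}≡2, 2^{2}≡4, 2^{4}≡16, 2^{8}≡9. So 2^{8} ≡ 9 (mod 19)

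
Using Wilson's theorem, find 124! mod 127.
(126)! = (124)! × (125) × (126) ≡ -1 (mod 127). So (124)! ≡ -1 × [(126)(125)]^(-1) ≡ 63 (mod 127)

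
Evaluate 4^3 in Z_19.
4^{3} = 64 ≡ 7 mod 19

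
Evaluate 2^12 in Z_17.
By repeated squaring (mod 17): 2^{1}≡2, 2^{2}≡4, 2^{4}≡16, 2^{8}≡1. Then 2^{12} = 2^{8+4} ≡ 1 × 16 ≡ 16 (mod 17)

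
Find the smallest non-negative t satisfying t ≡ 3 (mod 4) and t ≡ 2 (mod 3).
M = 4 × 3 = 12. M₁ = 3, y₁ ≡ 3 (mod 4). M₂ = 4, y₂ ≡ 1 (mod 3). t = 3×3×3 + 2×4×1 ≡ 11 (mod 12)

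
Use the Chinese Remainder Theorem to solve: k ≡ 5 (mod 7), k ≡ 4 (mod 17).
M = 7 × 17 = 119. M₁ = 17, y₁ ≡ 5 (mod 7). M₂ = 7, y₂ ≡ 5 (mod 17). k = 5×17×5 + 4×7×5 ≡ 89 (mod 119)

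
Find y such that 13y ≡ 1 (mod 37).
Since 37 is prime, by Fermat 13^(-1) ≡ 13^{35} ≡ 20 (mod 37). Verify: 13 × 20 = 260 ≡ 1 (mod 37)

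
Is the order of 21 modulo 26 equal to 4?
Powers of 21 mod 26: 21^1≡21, 21^2≡25, 21^3≡5, 21^4≡1. First k with 21^k≡1 is k=4. Yes, ord_26(21) = 4.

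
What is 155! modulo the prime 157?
(156)! = (155)! × (156) ≡ -1 mod 157. So (155)! ≡ -1 × (156)^(-1) ≡ (-1)×(-1) = 1 mod 157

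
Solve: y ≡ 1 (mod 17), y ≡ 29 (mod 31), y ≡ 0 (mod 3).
M = 17 × 31 × 3 = 1581. M₁ = 93, y₁ ≡ 15 (mod 17). M₂ = 51, y₂ ≡ 14 (mod 31). M₃ = 527, y₃ ≡ 2 (mod 3). y = 1×93×15 + 29×51×14 + 0×527×2 ≡ 1548 (mod 1581)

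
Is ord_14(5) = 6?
Powers of 5 mod 14: 5^1≡5, 5^2≡11, 5^3≡13, 5^4≡9, 5^5≡3, 5^6≡1. First k with 5^k≡1 is k=6. Yes, ord_14(5) = 6.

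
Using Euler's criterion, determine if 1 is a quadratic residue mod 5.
By Euler's criterion: 1^{2} ≡ 1 mod 5. Since this equals 1, 1 is a QR.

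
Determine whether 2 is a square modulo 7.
By Euler's criterion: 2^{3} ≡ 1 (mod 7). Since this equals 1, 2 is a QR.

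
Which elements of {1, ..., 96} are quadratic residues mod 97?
Quadratic residues modulo 97: {1, 2, 3, 4, 6, 8, 9, 11, 12, 16, 18, 22, 24, 25, 27, 31, 32, 33, 35, 36, 43, 44, 47, 48, 49, 50, 53, 54, 61, 62, 64, 65, 66, 70, 72, 73, 75, 79, 81, 85, 86, 88, 89, 91, 93, 94, 95, 96}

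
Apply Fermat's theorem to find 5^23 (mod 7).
By Fermat: 5^{6} ≡ 1 (mod 7). 23 = 3×6 + 5. So 5^{23} ≡ 5^{5} ≡ 3 (mod 7)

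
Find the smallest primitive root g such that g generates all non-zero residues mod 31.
g = 3. Powers: [3, 9, 27, 19, 26, 16, ...] generates all 30 non-zero residues.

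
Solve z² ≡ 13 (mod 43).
The square roots of 13 mod 43 are 23 and 20. Verify: 23² = 529 ≡ 13 (mod 43)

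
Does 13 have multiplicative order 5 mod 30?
Powers of 13 mod 30: 13^1≡13, 13^2≡19, 13^3≡7, 13^4≡1. Already 13^4≡1, so the order is 4 < 5. No, the actual order is 4.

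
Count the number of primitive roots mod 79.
Number of primitive roots mod 79 = φ(p-1) = φ(78) = 24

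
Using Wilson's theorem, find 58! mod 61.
(60)! = (58)! × (59) × (60) ≡ -1 (mod 61). So (58)! ≡ -1 × [(60)(59)]^(-1) ≡ 30 (mod 61)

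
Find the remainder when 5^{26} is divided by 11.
By Fermat: 5^{10} ≡ 1 (mod 11). 26 = 2×10 + 6. So 5^{26} ≡ 5^{6} ≡ 5 (mod 11)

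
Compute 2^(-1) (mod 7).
Since 7 is prime, by Fermat 2^(-1) ≡ 2^{5} ≡ 4 (mod 7). Verify: 2 × 4 = 8 ≡ 1 (mod 7)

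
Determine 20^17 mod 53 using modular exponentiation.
By repeated squaring (mod 53): 20^{1}≡20, 20^{2}≡29, 20^{4}≡46, 20^{8}≡49, 20^{16}≡16. Then 20^{17} = 20^{16+1} ≡ 16 × 20 ≡ 2 (mod 53)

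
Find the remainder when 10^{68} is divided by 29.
By Fermat: 10^{28} ≡ 1 mod 29. 68 = 2×28 + 12. So 10^{68} ≡ 10^{12} ≡ 20 mod 29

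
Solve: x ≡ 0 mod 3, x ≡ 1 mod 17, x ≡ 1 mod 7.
M = 3 × 17 × 7 = 357. M₁ = 119, y₁ ≡ 2 mod 3. M₂ = 21, y₂ ≡ 13 mod 17. M₃ = 51, y₃ ≡ 4 mod 7. x = 0×119×2 + 1×21×13 + 1×51×4 ≡ 120 mod 357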